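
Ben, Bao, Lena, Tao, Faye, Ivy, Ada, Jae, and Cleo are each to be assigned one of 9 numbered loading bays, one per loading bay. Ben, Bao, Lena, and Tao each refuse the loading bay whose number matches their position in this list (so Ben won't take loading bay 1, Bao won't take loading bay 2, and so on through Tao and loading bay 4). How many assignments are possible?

Let Aᵢ (for 1 ≤ i ≤ 4) be the placements that put person i in their forbidden loading bay. Any j of these fix j positions, leaving (9−j)! ways to fill the rest, and there are C(4,j) ways to pick which j.
By inclusion–exclusion, the number of valid placements is Σ_{j=0}^{4} (−1)^j C(4,j)·(9−j)!.
Computing: 362880 − 161280 + 30240 − 2880 + 120 = 229080.

229080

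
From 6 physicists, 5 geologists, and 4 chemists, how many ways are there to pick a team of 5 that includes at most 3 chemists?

Split by how many chemists are chosen (0 through 3).
Sum: C(4,0)·C(11,5) + C(4,1)·C(11,4) + C(4,2)·C(11,3) + C(4,3)·C(11,2) = 462 + 1320 + 990 + 220 = 2992.

2992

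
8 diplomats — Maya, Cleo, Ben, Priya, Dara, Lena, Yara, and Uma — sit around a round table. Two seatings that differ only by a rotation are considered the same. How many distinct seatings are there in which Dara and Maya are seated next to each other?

1440

Treat {Dara, Maya} as one unit (2 internal orders) and seat the resulting 7 units around the table: (6)! circular arrangements.
So 2 × (6)! = 2 × 720 = 1440.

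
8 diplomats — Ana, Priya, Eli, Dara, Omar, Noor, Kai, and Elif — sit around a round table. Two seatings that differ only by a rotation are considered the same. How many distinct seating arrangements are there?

5040

Around a circle, 8 distinct people have 8!/8 = (7)! = 5040 rotationally distinct seatings.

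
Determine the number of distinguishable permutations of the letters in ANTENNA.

The 7 letters of ANTENNA have repeats: A appearing twice and N appearing 3 times.
So there are 7! / (3!·2!) = 420 distinguishable arrangements.

420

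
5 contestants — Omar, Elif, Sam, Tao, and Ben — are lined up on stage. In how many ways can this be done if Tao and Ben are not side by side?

72

There are 5! = 120 arrangements in all. If Tao and Ben are adjacent, merging them into one block gives 2·(4)! = 48 arrangements.
So 120 − 48 = 72 arrangements keep them apart.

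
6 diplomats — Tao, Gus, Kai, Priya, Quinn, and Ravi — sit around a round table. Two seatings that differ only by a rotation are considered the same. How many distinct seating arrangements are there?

120

Around a circle, 6 distinct people have 6!/6 = (5)! = 120 rotationally distinct seatings.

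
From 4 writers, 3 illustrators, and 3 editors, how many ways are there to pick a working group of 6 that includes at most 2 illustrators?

Split by how many illustrators are chosen (0 through 2).
Sum: C(3,0)·C(7,6) + C(3,1)·C(7,5) + C(3,2)·C(7,4) = 7 + 63 + 105 = 175.

175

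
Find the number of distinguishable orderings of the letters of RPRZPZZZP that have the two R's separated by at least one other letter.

Total arrangements of RPRZPZZZP: 9!/(4!·3!·2!) = 1260.
If the two R's are adjacent, glue them into one block, leaving 8 items to arrange: (8)!/(4!·3!) = 280 ways.
Subtracting, 1260 − 280 = 980 arrangements keep the R's apart.

980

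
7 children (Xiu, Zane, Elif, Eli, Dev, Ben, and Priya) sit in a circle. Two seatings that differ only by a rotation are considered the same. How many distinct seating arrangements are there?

Fix one person's seat to break rotational symmetry; the remaining 6 people can be arranged in (6)! = 720 ways.

720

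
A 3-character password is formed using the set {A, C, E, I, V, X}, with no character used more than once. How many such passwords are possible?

120

Choose and order 3 of the 6 symbols: the first character has 6 options, the next 5, then 4.
6 × 5 × 4 = 120.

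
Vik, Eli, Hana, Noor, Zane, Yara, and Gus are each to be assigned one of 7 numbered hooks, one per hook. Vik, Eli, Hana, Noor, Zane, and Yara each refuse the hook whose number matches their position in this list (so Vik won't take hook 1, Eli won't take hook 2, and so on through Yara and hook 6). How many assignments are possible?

2119

Let Aᵢ (for 1 ≤ i ≤ 6) be the placements that put person i in their forbidden hook. Any j of these fix j positions, leaving (7−j)! ways to fill the rest, and there are C(6,j) ways to pick which j.
By inclusion–exclusion, the number of valid placements is Σ_{j=0}^{6} (−1)^j C(6,j)·(7−j)!.
Computing: 5040 − 4320 + 1800 − 480 + 90 − 12 + 1 = 2119.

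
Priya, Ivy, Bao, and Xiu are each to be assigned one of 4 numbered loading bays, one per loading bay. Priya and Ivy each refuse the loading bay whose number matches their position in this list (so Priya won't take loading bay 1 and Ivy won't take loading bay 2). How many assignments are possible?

Let Aᵢ (for i ∈ {1, 2}) be the placements that put person i in their forbidden loading bay. Any j of these fix j positions, leaving (4−j)! ways to fill the rest, and there are C(2,j) ways to pick which j.
By inclusion–exclusion, the number of valid placements is Σ_{j=0}^{2} (−1)^j C(2,j)·(4−j)!.
Computing: 24 − 12 + 2 = 14.

14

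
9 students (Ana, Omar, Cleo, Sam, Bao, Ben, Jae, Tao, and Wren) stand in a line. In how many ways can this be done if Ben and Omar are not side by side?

There are 9! = 362880 arrangements in all. If Ben and Omar are adjacent, merging them into one block gives 2·(8)! = 80640 arrangements.
Complementary counting: 362880 − 80640 = 282240.

282240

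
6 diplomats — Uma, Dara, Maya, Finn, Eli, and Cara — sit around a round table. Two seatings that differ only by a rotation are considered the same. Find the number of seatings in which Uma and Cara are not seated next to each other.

All circular seatings of 6 people number (5)! = 120.
Seatings with Uma beside Cara: treat them as a block with 2 internal orders, giving 2 × (4)! = 48.
Subtracting, 120 − 48 = 72.

72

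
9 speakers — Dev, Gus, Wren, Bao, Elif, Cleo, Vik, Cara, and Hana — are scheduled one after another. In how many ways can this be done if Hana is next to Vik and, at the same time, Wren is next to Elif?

20160

Treat {Hana,Vik} as one block (2 orders) and {Wren,Elif} as another (2 orders).
That leaves 7 units to arrange: 2 × 2 × 7! = 4 × 5040 = 20160.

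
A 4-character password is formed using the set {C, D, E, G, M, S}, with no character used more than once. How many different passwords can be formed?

360

With no repetition, fill the 4 characters in order: 6 choices, then 5, down to 3.
That product is 6 × 5 × 4 × 3 = 360.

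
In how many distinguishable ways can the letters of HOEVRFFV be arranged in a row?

HOEVRFFV has 8 letters with F appearing twice and V appearing twice.
The number of distinct arrangements is 8!/(2!·2!) = 40320/4 = 10080.

10080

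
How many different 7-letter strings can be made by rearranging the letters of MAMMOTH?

840

The 7 letters of MAMMOTH have repeats: M appearing 3 times.
So there are 7! / (3!) = 840 distinguishable arrangements.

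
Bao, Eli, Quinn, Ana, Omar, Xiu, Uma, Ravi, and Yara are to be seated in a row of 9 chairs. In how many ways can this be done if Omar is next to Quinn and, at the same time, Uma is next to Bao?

Treat {Omar,Quinn} as one block (2 orders) and {Uma,Bao} as another (2 orders).
That leaves 7 units to arrange: 2 × 2 × 7! = 4 × 5040 = 20160.

20160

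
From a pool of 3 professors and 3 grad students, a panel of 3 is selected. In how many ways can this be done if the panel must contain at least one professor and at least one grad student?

18

With no constraint there are C(6,3) = 20 possible selections.
Selections missing a whole group: no professors → C(3,3) = 1; no grad students → C(3,3) = 1.
Both groups omitted at once is impossible, so 20 − 2 = 18.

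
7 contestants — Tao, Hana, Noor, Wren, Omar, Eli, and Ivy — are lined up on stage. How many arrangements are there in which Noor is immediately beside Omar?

1440

Place the 5 others and the Noor-Omar pair as 6 objects in a line; the pair has 2 internal arrangements.
That gives 2 × 6! = 2 × 720 = 1440.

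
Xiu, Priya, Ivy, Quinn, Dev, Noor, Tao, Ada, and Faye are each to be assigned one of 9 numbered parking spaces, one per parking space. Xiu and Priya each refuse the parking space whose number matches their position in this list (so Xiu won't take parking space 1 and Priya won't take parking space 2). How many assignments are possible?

Let Aᵢ (for i ∈ {1, 2}) be the placements that put person i in their forbidden parking space. Any j of these fix j positions, leaving (9−j)! ways to fill the rest, and there are C(2,j) ways to pick which j.
By inclusion–exclusion, the number of valid placements is Σ_{j=0}^{2} (−1)^j C(2,j)·(9−j)!.
Computing: 362880 − 80640 + 5040 = 287280.

287280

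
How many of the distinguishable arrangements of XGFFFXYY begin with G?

210

With the first slot taken by G, it remains to arrange the other 7 letters (XFFFXYY).
Those 7 letters have F appearing 3 times, X appearing twice, and Y appearing twice, giving (7)!/(3!·2!·2!) = 210.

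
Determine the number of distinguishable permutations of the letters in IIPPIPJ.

140

IIPPIPJ has 7 letters with I appearing 3 times and P appearing 3 times.
The number of distinct arrangements is 7!/(3!·3!) = 5040/36 = 140.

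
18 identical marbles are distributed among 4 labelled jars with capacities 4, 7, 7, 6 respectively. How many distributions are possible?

80

Ignoring the caps, the number of non-negative solutions to x_1+…+x_4 = 18 is C(21,3) = 1330.
Subtract solutions that violate a single cap (substitute x_i' = x_i − (cap_i+1)): x_1 ≥ 5 gives C(16,3) = 560; x_2 ≥ 8 gives C(13,3) = 286; x_3 ≥ 8 gives C(13,3) = 286; x_4 ≥ 7 gives C(14,3) = 364. Together 1496.
Add back pairs where two caps are both exceeded: 56 + 56 + 84 + 10 + 20 + 20 = 246.
By inclusion–exclusion the count is 1330 − 1496 + 246 = 80.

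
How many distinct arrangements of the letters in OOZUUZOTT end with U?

With the last slot taken by U, it remains to arrange the other 8 letters (OOZUZOTT).
Those 8 letters have O appearing 3 times, T appearing twice, and Z appearing twice, giving (8)!/(3!·2!·2!) = 1680.

1680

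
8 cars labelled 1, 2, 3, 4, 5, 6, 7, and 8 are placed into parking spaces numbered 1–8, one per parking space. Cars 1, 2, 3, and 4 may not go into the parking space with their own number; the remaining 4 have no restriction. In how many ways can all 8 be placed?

Let Aᵢ (for 1 ≤ i ≤ 4) be the placements that put car i in its forbidden parking space. Any j of these fix j positions, leaving (8−j)! ways to fill the rest, and there are C(4,j) ways to pick which j.
By inclusion–exclusion, the number of valid placements is Σ_{j=0}^{4} (−1)^j C(4,j)·(8−j)!.
Computing: 40320 − 20160 + 4320 − 480 + 24 = 24024.

24024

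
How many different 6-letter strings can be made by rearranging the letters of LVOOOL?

The 6 letters of LVOOOL have repeats: L appearing twice and O appearing 3 times.
Dividing 6! = 720 by 3!·2! = 12 for the repeated letters gives 60.

60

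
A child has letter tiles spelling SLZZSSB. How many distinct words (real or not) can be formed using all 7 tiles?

420

Letter multiplicities in SLZZSSB: B×1, L×1, S×3, Z×2.
So there are 7! / (3!·2!) = 420 distinguishable arrangements.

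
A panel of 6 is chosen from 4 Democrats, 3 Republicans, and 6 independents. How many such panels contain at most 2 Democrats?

Split by how many Democrats are chosen (0 through 2).
Sum: C(4,0)·C(9,6) + C(4,1)·C(9,5) + C(4,2)·C(9,4) = 84 + 504 + 756 = 1344.

1344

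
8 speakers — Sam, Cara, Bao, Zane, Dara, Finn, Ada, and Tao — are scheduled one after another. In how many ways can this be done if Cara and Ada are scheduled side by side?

10080

Treat {Cara, Ada} as a single unit. There are 7 units to order, and the pair itself can be ordered 2 ways.
That gives 2 × 7! = 2 × 5040 = 10080.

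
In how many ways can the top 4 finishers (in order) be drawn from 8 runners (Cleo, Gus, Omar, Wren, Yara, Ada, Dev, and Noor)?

1680

This is an ordered selection of 4 from 8: P(8,4).
That gives 8 × 7 × 6 × 5 = 1680.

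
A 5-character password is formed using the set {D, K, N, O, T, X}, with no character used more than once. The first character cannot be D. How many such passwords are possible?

600

The first character has 6−1 = 5 choices (anything except D).
The remaining 4 characters are filled from the other 5 symbols without repetition: 5 × 4 × 3 × 2 = 120.
Total: 5 × 120 = 600.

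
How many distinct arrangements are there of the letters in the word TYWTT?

The 5 letters of TYWTT have repeats: T appearing 3 times.
The number of distinct arrangements is 5!/(3!) = 120/6 = 20.

20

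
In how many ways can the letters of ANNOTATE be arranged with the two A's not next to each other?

3780

There are 8!/(2!·2!·2!) = 5040 arrangements of ANNOTATE in total.
If the two A's are adjacent, glue them into one block, leaving 7 items to arrange: (7)!/(2!·2!) = 1260 ways.
Subtracting, 5040 − 1260 = 3780 arrangements keep the A's apart.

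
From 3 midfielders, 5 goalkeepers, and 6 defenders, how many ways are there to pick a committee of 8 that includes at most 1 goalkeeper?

Split by how many goalkeepers are chosen (0 through 1).
Sum: C(5,0)·C(9,8) + C(5,1)·C(9,7) = 9 + 180 = 189.

189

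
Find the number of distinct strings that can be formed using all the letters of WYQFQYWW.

The 8 letters of WYQFQYWW have repeats: Q appearing twice, W appearing 3 times, and Y appearing twice.
The number of distinct arrangements is 8!/(3!·2!·2!) = 40320/24 = 1680.

1680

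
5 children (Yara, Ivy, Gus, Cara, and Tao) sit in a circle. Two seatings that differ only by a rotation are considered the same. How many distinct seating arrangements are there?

24

Fix one person's seat to break rotational symmetry; the remaining 4 people can be arranged in (4)! = 24 ways.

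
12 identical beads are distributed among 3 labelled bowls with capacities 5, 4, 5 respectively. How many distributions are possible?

Ignoring the caps, the number of non-negative solutions to x_1+…+x_3 = 12 is C(14,2) = 91.
Subtract solutions that violate a single cap (substitute x_i' = x_i − (cap_i+1)): x_1 ≥ 6 gives C(8,2) = 28; x_2 ≥ 5 gives C(9,2) = 36; x_3 ≥ 6 gives C(8,2) = 28. Together 92.
Add back pairs where two caps are both exceeded: 3 + 1 + 3 = 7.
By inclusion–exclusion the count is 91 − 92 + 7 = 6.

6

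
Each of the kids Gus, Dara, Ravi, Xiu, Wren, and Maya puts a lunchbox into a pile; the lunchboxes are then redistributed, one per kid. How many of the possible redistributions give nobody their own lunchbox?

265

This is the derangement count D_6: permutations of 6 items with no fixed point.
By inclusion–exclusion this is Σ_{j=0}^{6} (−1)^j C(6,j)·(6−j)!.
Computing: 720 − 720 + 360 − 120 + 30 − 6 + 1 = 265.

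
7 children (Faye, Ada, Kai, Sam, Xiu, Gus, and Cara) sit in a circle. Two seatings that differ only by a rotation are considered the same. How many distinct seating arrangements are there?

720

Seat Faye anywhere (absorbing the rotational symmetry), then permute the other 6: (6)! = 720.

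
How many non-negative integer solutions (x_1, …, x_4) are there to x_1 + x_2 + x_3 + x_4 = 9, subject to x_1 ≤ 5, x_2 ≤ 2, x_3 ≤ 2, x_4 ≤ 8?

Ignoring the caps, the number of non-negative solutions to x_1+…+x_4 = 9 is C(12,3) = 220.
Subtract solutions that violate a single cap (substitute x_i' = x_i − (cap_i+1)): x_1 ≥ 6 gives C(6,3) = 20; x_2 ≥ 3 gives C(9,3) = 84; x_3 ≥ 3 gives C(9,3) = 84; x_4 ≥ 9 gives C(3,3) = 1. Together 189.
Add back pairs where two caps are both exceeded: 1 + 1 + 0 + 20 + 0 + 0 = 22.
By inclusion–exclusion the count is 220 − 189 + 22 = 53.

53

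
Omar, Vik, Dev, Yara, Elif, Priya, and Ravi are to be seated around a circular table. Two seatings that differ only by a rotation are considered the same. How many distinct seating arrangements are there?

720

Fix one person's seat to break rotational symmetry; the remaining 6 people can be arranged in (6)! = 720 ways.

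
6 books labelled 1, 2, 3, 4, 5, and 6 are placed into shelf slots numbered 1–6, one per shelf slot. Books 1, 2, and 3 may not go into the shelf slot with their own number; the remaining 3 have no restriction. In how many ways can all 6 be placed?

Let Aᵢ (for i ∈ {1, 2, 3}) be the placements that put book i in its forbidden shelf slot. Any j of these fix j positions, leaving (6−j)! ways to fill the rest, and there are C(3,j) ways to pick which j.
By inclusion–exclusion, the number of valid placements is Σ_{j=0}^{3} (−1)^j C(3,j)·(6−j)!.
Computing: 720 − 360 + 72 − 6 = 426.

426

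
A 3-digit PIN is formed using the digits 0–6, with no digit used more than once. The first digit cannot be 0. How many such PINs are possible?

180

The first digit has 7−1 = 6 choices (anything except 0).
The remaining 2 digits are filled from the other 6 symbols without repetition: 6 × 5 = 30.
Total: 6 × 30 = 180.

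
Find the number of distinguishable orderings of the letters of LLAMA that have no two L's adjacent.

There are 5!/(2!·2!) = 30 arrangements of LLAMA in total.
If the two L's are adjacent, glue them into one block, leaving 4 items to arrange: (4)!/(2!) = 12 ways.
Hence 30 − 12 = 18.

18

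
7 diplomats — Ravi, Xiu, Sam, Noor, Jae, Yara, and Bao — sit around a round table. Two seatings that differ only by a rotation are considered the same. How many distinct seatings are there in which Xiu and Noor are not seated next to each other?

480

All circular seatings of 7 people number (6)! = 720.
Seatings with Xiu beside Noor: treat them as a block with 2 internal orders, giving 2 × (5)! = 240.
Subtracting, 720 − 240 = 480.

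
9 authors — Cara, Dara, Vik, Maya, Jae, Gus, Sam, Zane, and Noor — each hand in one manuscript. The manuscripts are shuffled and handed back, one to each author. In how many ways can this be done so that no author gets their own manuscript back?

Let Aᵢ be the assignments in which author i gets their own manuscript. We want the size of the complement of A₁∪…∪A_9.
By inclusion–exclusion this is Σ_{j=0}^{9} (−1)^j C(9,j)·(9−j)!.
Computing: 362880 − 362880 + 181440 − 60480 + 15120 − 3024 + 504 − 72 + 9 − 1 = 133496.

133496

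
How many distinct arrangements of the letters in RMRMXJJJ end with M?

With the last slot taken by M, it remains to arrange the other 7 letters (RRMXJJJ).
Those 7 letters have J appearing 3 times and R appearing twice, giving (7)!/(3!·2!) = 420.

420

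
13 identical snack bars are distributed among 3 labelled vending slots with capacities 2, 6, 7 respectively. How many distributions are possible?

6

Ignoring the caps, the number of non-negative solutions to x_1+…+x_3 = 13 is C(15,2) = 105.
Subtract solutions that violate a single cap (substitute x_i' = x_i − (cap_i+1)): x_1 ≥ 3 gives C(12,2) = 66; x_2 ≥ 7 gives C(8,2) = 28; x_3 ≥ 8 gives C(7,2) = 21. Together 115.
Add back pairs where two caps are both exceeded: 10 + 6 + 0 = 16.
By inclusion–exclusion the count is 105 − 115 + 16 = 6.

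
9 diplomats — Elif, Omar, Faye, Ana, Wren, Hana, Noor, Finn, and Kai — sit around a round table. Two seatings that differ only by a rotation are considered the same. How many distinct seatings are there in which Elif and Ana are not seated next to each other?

Without the restriction there are (8)! = 40320 seatings.
Those with Elif next to Ana: fuse the pair into one unit and seat 8 units around a circle — 2·(7)! = 10080.
Subtracting, 40320 − 10080 = 30240.

30240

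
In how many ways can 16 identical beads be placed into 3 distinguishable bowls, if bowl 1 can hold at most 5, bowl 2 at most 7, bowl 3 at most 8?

By stars and bars, unrestricted non-negative solutions to x_1+…+x_3 = 16 number C(16+2,2) = 153.
Subtract solutions that violate a single cap (substitute x_i' = x_i − (cap_i+1)): x_1 ≥ 6 gives C(12,2) = 66; x_2 ≥ 8 gives C(10,2) = 45; x_3 ≥ 9 gives C(9,2) = 36. Together 147.
Add back pairs where two caps are both exceeded: 6 + 3 + 0 = 9.
By inclusion–exclusion the count is 153 − 147 + 9 = 15.

15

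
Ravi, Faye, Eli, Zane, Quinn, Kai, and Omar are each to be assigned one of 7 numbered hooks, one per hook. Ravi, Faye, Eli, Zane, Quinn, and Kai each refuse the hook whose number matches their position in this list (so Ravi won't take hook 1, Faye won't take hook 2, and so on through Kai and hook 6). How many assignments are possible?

2119

Let Aᵢ (for 1 ≤ i ≤ 6) be the placements that put person i in their forbidden hook. Any j of these fix j positions, leaving (7−j)! ways to fill the rest, and there are C(6,j) ways to pick which j.
By inclusion–exclusion, the number of valid placements is Σ_{j=0}^{6} (−1)^j C(6,j)·(7−j)!.
Computing: 5040 − 4320 + 1800 − 480 + 90 − 12 + 1 = 2119.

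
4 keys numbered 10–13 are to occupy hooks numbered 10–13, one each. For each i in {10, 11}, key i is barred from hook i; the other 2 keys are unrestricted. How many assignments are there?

Let Aᵢ (for i ∈ {10, 11}) be the placements that put key i in its forbidden hook. Any j of these fix j positions, leaving (4−j)! ways to fill the rest, and there are C(2,j) ways to pick which j.
By inclusion–exclusion, the number of valid placements is Σ_{j=0}^{2} (−1)^j C(2,j)·(4−j)!.
Computing: 24 − 12 + 2 = 14.

14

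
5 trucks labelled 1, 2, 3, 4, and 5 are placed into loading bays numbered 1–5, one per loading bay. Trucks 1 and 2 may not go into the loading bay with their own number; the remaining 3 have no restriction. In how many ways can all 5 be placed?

78

Let Aᵢ (for i ∈ {1, 2}) be the placements that put truck i in its forbidden loading bay. Any j of these fix j positions, leaving (5−j)! ways to fill the rest, and there are C(2,j) ways to pick which j.
By inclusion–exclusion, the number of valid placements is Σ_{j=0}^{2} (−1)^j C(2,j)·(5−j)!.
Computing: 120 − 48 + 6 = 78.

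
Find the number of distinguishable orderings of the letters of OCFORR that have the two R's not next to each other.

There are 6!/(2!·2!) = 180 arrangements of OCFORR in total.
If the two R's are adjacent, glue them into one block, leaving 5 items to arrange: (5)!/(2!) = 60 ways.
Hence 180 − 60 = 120.

120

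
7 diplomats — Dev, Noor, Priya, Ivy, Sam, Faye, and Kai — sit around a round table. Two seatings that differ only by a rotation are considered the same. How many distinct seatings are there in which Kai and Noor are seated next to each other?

240

Glue Kai and Noor into a block (2 internal orders). Seating 6 units around a circle gives (5)! arrangements.
So 2 × (5)! = 2 × 120 = 240.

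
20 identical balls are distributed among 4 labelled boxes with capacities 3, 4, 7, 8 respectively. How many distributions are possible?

By stars and bars, unrestricted non-negative solutions to x_1+…+x_4 = 20 number C(20+3,3) = 1771.
Subtract solutions that violate a single cap (substitute x_i' = x_i − (cap_i+1)): x_1 ≥ 4 gives C(19,3) = 969; x_2 ≥ 5 gives C(18,3) = 816; x_3 ≥ 8 gives C(15,3) = 455; x_4 ≥ 9 gives C(14,3) = 364. Together 2604.
Add back pairs where two caps are both exceeded: 364 + 165 + 120 + 120 + 84 + 20 = 873.
Subtract triples: 20 + 10 + 0 + 0 = 30.
By inclusion–exclusion the count is 1771 − 2604 + 873 − 30 = 10.

10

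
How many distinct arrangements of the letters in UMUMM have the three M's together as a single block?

3

Treat the 3 copies of M as a single block. The multiset to arrange is then {MMM, U, U}, 3 items in all.
That gives (3)!/(2!) = 3 arrangements.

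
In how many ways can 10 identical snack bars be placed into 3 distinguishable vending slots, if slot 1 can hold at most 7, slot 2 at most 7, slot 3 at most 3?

By stars and bars, unrestricted non-negative solutions to x_1+…+x_3 = 10 number C(10+2,2) = 66.
Subtract solutions that violate a single cap (substitute x_i' = x_i − (cap_i+1)): x_1 ≥ 8 gives C(4,2) = 6; x_2 ≥ 8 gives C(4,2) = 6; x_3 ≥ 4 gives C(8,2) = 28. Together 40.
No two caps can be exceeded simultaneously, so the pair terms are all 0.
By inclusion–exclusion the count is 66 − 40 + 0 = 26.

26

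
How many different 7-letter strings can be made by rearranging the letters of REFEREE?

The 7 letters of REFEREE have repeats: E appearing 4 times and R appearing twice.
Dividing 7! = 5040 by 4!·2! = 48 for the repeated letters gives 105.

105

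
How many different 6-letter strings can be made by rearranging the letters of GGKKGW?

Letter multiplicities in GGKKGW: G×3, K×2, W×1.
Dividing 6! = 720 by 3!·2! = 12 for the repeated letters gives 60.

60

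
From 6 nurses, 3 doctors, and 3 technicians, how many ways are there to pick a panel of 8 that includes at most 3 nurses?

135

Split by how many nurses are chosen (0 through 3).
Sum: C(6,0)·C(6,8) + C(6,1)·C(6,7) + C(6,2)·C(6,6) + C(6,3)·C(6,5) = 0 + 0 + 15 + 120 = 135.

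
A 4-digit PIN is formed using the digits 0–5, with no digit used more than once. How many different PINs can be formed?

360

Choose and order 4 of the 6 symbols: the first digit has 6 options, the next 5, then 4, 3.
That product is 6 × 5 × 4 × 3 = 360.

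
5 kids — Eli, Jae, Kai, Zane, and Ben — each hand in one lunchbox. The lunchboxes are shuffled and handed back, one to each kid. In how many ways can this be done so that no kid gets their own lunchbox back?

44

Count assignments avoiding every fixed point. For any j of the 5 kids fixed to their own lunchbox, the other 5−j can be arranged in (5−j)! ways.
By inclusion–exclusion this is Σ_{j=0}^{5} (−1)^j C(5,j)·(5−j)!.
Computing: 120 − 120 + 60 − 20 + 5 − 1 = 44.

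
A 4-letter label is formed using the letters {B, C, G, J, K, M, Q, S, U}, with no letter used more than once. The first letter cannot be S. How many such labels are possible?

2688

The first letter has 9−1 = 8 choices (anything except S).
The remaining 3 letters are filled from the other 8 symbols without repetition: 8 × 7 × 6 = 336.
Total: 8 × 336 = 2688.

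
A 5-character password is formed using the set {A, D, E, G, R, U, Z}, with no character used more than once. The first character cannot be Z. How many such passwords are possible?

The first character has 7−1 = 6 choices (anything except Z).
The remaining 4 characters are filled from the other 6 symbols without repetition: 6 × 5 × 4 × 3 = 360.
Total: 6 × 360 = 2160.

2160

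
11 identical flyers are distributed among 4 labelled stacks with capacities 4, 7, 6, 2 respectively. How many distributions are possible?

By stars and bars, unrestricted non-negative solutions to x_1+…+x_4 = 11 number C(11+3,3) = 364.
Subtract solutions that violate a single cap (substitute x_i' = x_i − (cap_i+1)): x_1 ≥ 5 gives C(9,3) = 84; x_2 ≥ 8 gives C(6,3) = 20; x_3 ≥ 7 gives C(7,3) = 35; x_4 ≥ 3 gives C(11,3) = 165. Together 304.
Add back pairs where two caps are both exceeded: 0 + 0 + 20 + 0 + 1 + 4 = 25.
By inclusion–exclusion the count is 364 − 304 + 25 = 85.

85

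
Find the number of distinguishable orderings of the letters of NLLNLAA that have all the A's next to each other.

Treat the 2 copies of A as a single block. The multiset to arrange is then {AA, L, L, L, N, N}, 6 items in all.
That gives (6)!/(3!·2!) = 60 arrangements.

60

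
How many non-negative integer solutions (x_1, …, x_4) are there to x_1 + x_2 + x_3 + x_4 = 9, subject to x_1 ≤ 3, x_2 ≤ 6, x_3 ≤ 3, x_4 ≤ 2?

38

Without the upper bounds there are C(12,3) = 220 ways to split 9 among 4 variables.
Subtract solutions that violate a single cap (substitute x_i' = x_i − (cap_i+1)): x_1 ≥ 4 gives C(8,3) = 56; x_2 ≥ 7 gives C(5,3) = 10; x_3 ≥ 4 gives C(8,3) = 56; x_4 ≥ 3 gives C(9,3) = 84. Together 206.
Add back pairs where two caps are both exceeded: 0 + 4 + 10 + 0 + 0 + 10 = 24.
By inclusion–exclusion the count is 220 − 206 + 24 = 38.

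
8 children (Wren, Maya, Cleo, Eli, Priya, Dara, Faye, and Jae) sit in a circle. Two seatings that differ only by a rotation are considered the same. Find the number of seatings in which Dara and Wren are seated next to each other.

Treat {Dara, Wren} as one unit (2 internal orders) and seat the resulting 7 units around the table: (6)! circular arrangements.
So 2 × (6)! = 2 × 720 = 1440.

1440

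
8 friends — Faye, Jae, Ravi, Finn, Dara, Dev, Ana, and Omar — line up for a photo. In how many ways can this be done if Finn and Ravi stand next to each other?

10080

Treat {Finn, Ravi} as a single unit. There are 7 units to order, and the pair itself can be ordered 2 ways.
So the count is 2·(7)! = 10080.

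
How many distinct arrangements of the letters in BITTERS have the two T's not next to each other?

1800

There are 7!/(2!) = 2520 arrangements of BITTERS in total.
Arrangements with the T's together: treat TT as one letter, giving (6)! = 720.
Hence 2520 − 720 = 1800.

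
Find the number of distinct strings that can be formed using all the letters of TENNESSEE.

TENNESSEE has 9 letters with E appearing 4 times, N appearing twice, and S appearing twice.
So there are 9! / (4!·2!·2!) = 3780 distinguishable arrangements.

3780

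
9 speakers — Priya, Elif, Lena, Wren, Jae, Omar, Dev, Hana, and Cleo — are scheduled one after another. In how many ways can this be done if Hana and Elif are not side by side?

There are 9! = 362880 arrangements in all. If Hana and Elif are adjacent, merging them into one block gives 2·(8)! = 80640 arrangements.
So 362880 − 80640 = 282240 arrangements keep them apart.

282240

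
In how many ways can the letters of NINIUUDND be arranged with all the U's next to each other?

Treat the 2 copies of U as a single block. The multiset to arrange is then {UU, D, D, I, I, N, N, N}, 8 items in all.
That gives (8)!/(3!·2!·2!) = 1680 arrangements.

1680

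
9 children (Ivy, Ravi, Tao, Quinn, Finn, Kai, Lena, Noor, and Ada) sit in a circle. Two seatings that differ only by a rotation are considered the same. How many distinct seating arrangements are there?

40320

Seat Ivy anywhere (absorbing the rotational symmetry), then permute the other 8: (8)! = 40320.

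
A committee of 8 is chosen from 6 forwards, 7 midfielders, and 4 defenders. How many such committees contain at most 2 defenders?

Split by how many defenders are chosen (0 through 2).
Sum: C(4,0)·C(13,8) + C(4,1)·C(13,7) + C(4,2)·C(13,6) = 1287 + 6864 + 10296 = 18447.

18447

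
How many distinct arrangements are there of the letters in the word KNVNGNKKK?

2520

The 9 letters of KNVNGNKKK have repeats: K appearing 4 times and N appearing 3 times.
The number of distinct arrangements is 9!/(4!·3!) = 362880/144 = 2520.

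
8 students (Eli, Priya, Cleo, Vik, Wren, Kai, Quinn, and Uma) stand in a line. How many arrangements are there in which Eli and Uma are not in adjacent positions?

There are 8! = 40320 arrangements in all. If Eli and Uma are adjacent, merging them into one block gives 2·(7)! = 10080 arrangements.
Complementary counting: 40320 − 10080 = 30240.

30240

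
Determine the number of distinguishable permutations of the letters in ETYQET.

ETYQET has 6 letters with E appearing twice and T appearing twice.
So there are 6! / (2!·2!) = 180 distinguishable arrangements.

180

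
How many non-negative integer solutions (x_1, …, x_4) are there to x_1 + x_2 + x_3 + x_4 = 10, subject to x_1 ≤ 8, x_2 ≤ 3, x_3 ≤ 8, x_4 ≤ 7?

184

By stars and bars, unrestricted non-negative solutions to x_1+…+x_4 = 10 number C(10+3,3) = 286.
Subtract solutions that violate a single cap (substitute x_i' = x_i − (cap_i+1)): x_1 ≥ 9 gives C(4,3) = 4; x_2 ≥ 4 gives C(9,3) = 84; x_3 ≥ 9 gives C(4,3) = 4; x_4 ≥ 8 gives C(5,3) = 10. Together 102.
No two caps can be exceeded simultaneously, so the pair terms are all 0.
By inclusion–exclusion the count is 286 − 102 + 0 = 184.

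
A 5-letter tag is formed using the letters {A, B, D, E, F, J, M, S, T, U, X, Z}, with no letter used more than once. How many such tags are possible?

95040

With no repetition, fill the 5 letters in order: 12 choices, then 11, down to 8.
That product is 12 × 11 × 10 × 9 × 8 = 95040.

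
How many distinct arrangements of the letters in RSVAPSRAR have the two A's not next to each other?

11760

Total arrangements of RSVAPSRAR: 9!/(3!·2!·2!) = 15120.
If the two A's are adjacent, glue them into one block, leaving 8 items to arrange: (8)!/(3!·2!) = 3360 ways.
Subtracting, 15120 − 3360 = 11760 arrangements keep the A's apart.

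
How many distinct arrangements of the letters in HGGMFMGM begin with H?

140

With the first slot taken by H, it remains to arrange the other 7 letters (GGMFMGM).
Those 7 letters have G appearing 3 times and M appearing 3 times, giving (7)!/(3!·3!) = 140.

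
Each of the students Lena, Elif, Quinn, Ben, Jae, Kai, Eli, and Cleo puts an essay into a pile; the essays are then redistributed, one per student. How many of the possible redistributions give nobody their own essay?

This is the derangement count D_8: permutations of 8 items with no fixed point.
By inclusion–exclusion this is Σ_{j=0}^{8} (−1)^j C(8,j)·(8−j)!.
Computing: 40320 − 40320 + 20160 − 6720 + 1680 − 336 + 56 − 8 + 1 = 14833.

14833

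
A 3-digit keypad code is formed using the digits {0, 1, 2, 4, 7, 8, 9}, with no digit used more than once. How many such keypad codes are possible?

This is a permutation of 3 out of 7: P(7,3) = 7!/4!.
That product is 7 × 6 × 5 = 210.

210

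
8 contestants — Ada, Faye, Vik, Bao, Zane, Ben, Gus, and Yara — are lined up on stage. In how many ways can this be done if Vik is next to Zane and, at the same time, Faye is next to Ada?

Treat {Vik,Zane} as one block (2 orders) and {Faye,Ada} as another (2 orders).
That leaves 6 units to arrange: 2 × 2 × 6! = 4 × 720 = 2880.

2880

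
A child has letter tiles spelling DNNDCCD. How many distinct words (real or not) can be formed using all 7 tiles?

DNNDCCD has 7 letters with C appearing twice, D appearing 3 times, and N appearing twice.
The number of distinct arrangements is 7!/(3!·2!·2!) = 5040/24 = 210.

210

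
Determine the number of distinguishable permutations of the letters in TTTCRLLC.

1680

Letter multiplicities in TTTCRLLC: C×2, L×2, R×1, T×3.
Dividing 8! = 40320 by 3!·2!·2! = 24 for the repeated letters gives 1680.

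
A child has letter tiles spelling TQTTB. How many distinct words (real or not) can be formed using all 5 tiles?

Letter multiplicities in TQTTB: B×1, Q×1, T×3.
So there are 5! / (3!) = 20 distinguishable arrangements.

20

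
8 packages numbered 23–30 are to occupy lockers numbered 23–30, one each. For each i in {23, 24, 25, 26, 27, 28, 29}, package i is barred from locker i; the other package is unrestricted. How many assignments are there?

Let Aᵢ (for 23 ≤ i ≤ 29) be the placements that put package i in its forbidden locker. Any j of these fix j positions, leaving (8−j)! ways to fill the rest, and there are C(7,j) ways to pick which j.
By inclusion–exclusion, the number of valid placements is Σ_{j=0}^{7} (−1)^j C(7,j)·(8−j)!.
Computing: 40320 − 35280 + 15120 − 4200 + 840 − 126 + 14 − 1 = 16687.

16687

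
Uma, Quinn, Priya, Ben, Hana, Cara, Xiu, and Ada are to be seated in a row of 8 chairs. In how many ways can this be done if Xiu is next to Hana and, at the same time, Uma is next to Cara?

Treat {Xiu,Hana} as one block (2 orders) and {Uma,Cara} as another (2 orders).
That leaves 6 units to arrange: 2 × 2 × 6! = 4 × 720 = 2880.

2880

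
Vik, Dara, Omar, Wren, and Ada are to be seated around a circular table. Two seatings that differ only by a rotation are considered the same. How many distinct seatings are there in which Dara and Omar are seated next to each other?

Glue Dara and Omar into a block (2 internal orders). Seating 4 units around a circle gives (3)! arrangements.
So 2 × (3)! = 2 × 6 = 12.

12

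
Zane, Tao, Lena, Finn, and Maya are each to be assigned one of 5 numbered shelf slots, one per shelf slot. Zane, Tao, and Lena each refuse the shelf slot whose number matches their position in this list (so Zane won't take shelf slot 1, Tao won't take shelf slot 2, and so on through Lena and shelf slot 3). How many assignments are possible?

64

Let Aᵢ (for i ∈ {1, 2, 3}) be the placements that put person i in their forbidden shelf slot. Any j of these fix j positions, leaving (5−j)! ways to fill the rest, and there are C(3,j) ways to pick which j.
By inclusion–exclusion, the number of valid placements is Σ_{j=0}^{3} (−1)^j C(3,j)·(5−j)!.
Computing: 120 − 72 + 18 − 2 = 64.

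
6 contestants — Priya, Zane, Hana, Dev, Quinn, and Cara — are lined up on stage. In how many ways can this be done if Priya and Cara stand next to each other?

Treat {Priya, Cara} as a single unit. There are 5 units to order, and the pair itself can be ordered 2 ways.
That gives 2 × 5! = 2 × 120 = 240.

240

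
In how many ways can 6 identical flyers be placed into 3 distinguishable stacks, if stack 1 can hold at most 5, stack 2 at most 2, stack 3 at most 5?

16

Without the upper bounds there are C(8,2) = 28 ways to split 6 among 3 stacks.
Subtract solutions that violate a single cap (substitute x_i' = x_i − (cap_i+1)): x_1 ≥ 6 gives C(2,2) = 1; x_2 ≥ 3 gives C(5,2) = 10; x_3 ≥ 6 gives C(2,2) = 1. Together 12.
No two caps can be exceeded simultaneously, so the pair terms are all 0.
By inclusion–exclusion the count is 28 − 12 + 0 = 16.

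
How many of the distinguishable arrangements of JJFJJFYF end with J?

140

Fix J in the last position and arrange the remaining 7 letters.
Those 7 letters have F appearing 3 times and J appearing 3 times, giving (7)!/(3!·3!) = 140.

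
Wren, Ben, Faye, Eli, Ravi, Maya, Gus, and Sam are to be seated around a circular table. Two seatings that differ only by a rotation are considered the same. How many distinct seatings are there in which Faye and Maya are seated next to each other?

Treat {Faye, Maya} as one unit (2 internal orders) and seat the resulting 7 units around the table: (6)! circular arrangements.
So 2 × (6)! = 2 × 720 = 1440.

1440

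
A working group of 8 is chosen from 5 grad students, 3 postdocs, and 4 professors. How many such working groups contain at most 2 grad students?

Split by how many grad students are chosen (0 through 2).
Sum: C(5,0)·C(7,8) + C(5,1)·C(7,7) + C(5,2)·C(7,6) = 0 + 5 + 70 = 75.

75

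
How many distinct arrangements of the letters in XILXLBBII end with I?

2520

With the last slot taken by I, it remains to arrange the other 8 letters (XLXLBBII).
Those 8 letters have B appearing twice, I appearing twice, L appearing twice, and X appearing twice, giving (8)!/(2!·2!·2!·2!) = 2520.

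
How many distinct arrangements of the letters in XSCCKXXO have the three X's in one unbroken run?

360

Treat the 3 copies of X as a single block. The multiset to arrange is then {XXX, C, C, K, O, S}, 6 items in all.
That gives (6)!/(2!) = 360 arrangements.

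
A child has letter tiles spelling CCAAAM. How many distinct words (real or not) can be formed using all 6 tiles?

60

Letter multiplicities in CCAAAM: A×3, C×2, M×1.
Dividing 6! = 720 by 3!·2! = 12 for the repeated letters gives 60.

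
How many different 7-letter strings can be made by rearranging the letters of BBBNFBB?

BBBNFBB has 7 letters with B appearing 5 times.
The number of distinct arrangements is 7!/(5!) = 5040/120 = 42.

42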